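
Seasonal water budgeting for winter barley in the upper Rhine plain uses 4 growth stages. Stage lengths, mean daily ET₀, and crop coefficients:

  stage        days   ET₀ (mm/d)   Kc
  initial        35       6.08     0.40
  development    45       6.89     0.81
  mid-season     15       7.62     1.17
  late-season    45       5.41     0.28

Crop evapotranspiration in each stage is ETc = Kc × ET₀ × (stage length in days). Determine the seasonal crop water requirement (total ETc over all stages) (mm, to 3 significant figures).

initial: 0.40 × 6.08 × 35 = 85.12 mm
development: 0.81 × 6.89 × 45 = 251.14 mm
mid-season: 1.17 × 7.62 × 15 = 133.73 mm
late-season: 0.28 × 5.41 × 45 = 68.17 mm
Seasonal total = 538.16 mm

538 mm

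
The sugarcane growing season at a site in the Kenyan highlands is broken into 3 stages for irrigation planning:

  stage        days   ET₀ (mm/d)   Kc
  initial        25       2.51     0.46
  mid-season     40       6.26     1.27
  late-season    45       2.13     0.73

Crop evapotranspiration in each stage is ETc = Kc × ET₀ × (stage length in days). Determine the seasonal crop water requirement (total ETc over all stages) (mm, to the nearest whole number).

417 mm

initial: 0.46 × 2.51 × 25 = 28.87 mm
mid-season: 1.27 × 6.26 × 40 = 318.01 mm
late-season: 0.73 × 2.13 × 45 = 69.97 mm
Seasonal total = 416.85 mm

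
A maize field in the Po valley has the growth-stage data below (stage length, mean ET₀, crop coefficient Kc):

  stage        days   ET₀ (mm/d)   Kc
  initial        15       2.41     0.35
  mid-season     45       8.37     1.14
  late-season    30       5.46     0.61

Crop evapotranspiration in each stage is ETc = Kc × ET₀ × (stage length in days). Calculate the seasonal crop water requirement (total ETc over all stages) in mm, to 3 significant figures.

initial: 0.35 × 2.41 × 15 = 12.65 mm
mid-season: 1.14 × 8.37 × 45 = 429.38 mm
late-season: 0.61 × 5.46 × 30 = 99.92 mm
Seasonal total = 541.95 mm

542 mm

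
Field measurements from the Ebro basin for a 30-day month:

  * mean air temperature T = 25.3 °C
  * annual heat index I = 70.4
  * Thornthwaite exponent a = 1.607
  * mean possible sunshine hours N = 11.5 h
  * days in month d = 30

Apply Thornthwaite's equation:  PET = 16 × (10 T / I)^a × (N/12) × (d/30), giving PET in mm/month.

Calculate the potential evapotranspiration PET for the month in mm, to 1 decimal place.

10T/I = 10 × 25.3 / 70.4 = 3.5938
(10T/I)^a = 3.5938^1.607 = 7.8122
Uncorrected PET = 16 × 7.8122 = 124.995 mm
Correction = (N/12)(d/30) = (11.5/12)(30/30) = 0.9583
PET = 124.995 × 0.9583 = 119.783 mm/month

119.8 mm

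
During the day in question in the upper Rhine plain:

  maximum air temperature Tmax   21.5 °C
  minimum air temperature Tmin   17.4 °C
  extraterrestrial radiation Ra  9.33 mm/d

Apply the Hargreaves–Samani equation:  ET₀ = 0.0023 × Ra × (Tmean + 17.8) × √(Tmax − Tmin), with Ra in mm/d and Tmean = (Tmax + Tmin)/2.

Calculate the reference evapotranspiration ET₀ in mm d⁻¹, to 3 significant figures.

Tmean = (21.5 + 17.4)/2 = 19.45 °C
ET₀ = 0.0023 × 9.33 × (19.45 + 17.8) × √4.1 = 0.0023 × 9.33 × 37.25 × 2.0248 = 1.6185 mm/d

1.62 mm d⁻¹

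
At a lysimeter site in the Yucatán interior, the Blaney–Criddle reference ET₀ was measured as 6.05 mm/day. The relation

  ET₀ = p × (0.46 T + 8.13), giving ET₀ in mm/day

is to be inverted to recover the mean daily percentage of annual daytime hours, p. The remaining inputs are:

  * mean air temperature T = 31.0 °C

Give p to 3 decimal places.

0.270

p = ET₀ / (0.46 T + 8.13) = 6.05 / (0.46 × 31.0 + 8.13) = 6.05 / 22.390 = 0.2702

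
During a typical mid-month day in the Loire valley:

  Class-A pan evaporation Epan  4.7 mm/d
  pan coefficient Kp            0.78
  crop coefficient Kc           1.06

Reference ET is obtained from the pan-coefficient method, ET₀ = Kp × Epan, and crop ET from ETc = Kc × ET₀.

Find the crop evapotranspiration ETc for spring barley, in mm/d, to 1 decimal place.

ET₀ = 0.78 × 4.7 = 3.6660 mm/d
ETc = Kc × ET₀ = 1.06 × 3.6660 = 3.8860 mm/d

3.9 mm/d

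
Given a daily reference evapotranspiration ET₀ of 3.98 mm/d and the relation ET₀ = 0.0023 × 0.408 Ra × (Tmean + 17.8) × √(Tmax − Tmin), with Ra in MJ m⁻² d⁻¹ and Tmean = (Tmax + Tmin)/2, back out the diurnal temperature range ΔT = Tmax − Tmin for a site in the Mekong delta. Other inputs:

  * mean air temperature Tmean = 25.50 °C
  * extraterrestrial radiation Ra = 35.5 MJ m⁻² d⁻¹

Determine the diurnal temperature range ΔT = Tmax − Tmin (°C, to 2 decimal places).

√ΔT = ET₀ / [0.0023 × 0.408 × Ra × (Tmean+17.8)] = 3.98 / (0.0023 × 14.4840 × 43.30) = 2.7592
ΔT = 2.7592² = 7.613 °C

7.61 °C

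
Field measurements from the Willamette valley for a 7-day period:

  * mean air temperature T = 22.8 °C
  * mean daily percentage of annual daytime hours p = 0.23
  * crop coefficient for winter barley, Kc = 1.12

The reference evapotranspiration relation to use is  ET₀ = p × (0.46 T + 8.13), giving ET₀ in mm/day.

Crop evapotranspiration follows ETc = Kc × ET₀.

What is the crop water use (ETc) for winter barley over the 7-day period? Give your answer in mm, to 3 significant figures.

33.6 mm

ET₀ = 0.23 × (0.46 × 22.8 + 8.13) = 0.23 × 18.618 = 4.2821 mm/d
ETc = Kc × ET₀ = 1.12 × 4.2821 = 4.7960 mm/d
Over 7 days: 4.7960 × 7 = 33.572 mm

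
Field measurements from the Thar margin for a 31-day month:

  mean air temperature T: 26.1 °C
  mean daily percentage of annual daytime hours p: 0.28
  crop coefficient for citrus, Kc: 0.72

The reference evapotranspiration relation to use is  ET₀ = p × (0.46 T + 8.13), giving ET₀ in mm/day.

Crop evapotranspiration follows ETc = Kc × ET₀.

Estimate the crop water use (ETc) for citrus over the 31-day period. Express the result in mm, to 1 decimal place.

125.8 mm

ET₀ = 0.28 × (0.46 × 26.1 + 8.13) = 0.28 × 20.136 = 5.6381 mm/d
ETc = Kc × ET₀ = 0.72 × 5.6381 = 4.0594 mm/d
Over 31 days: 4.0594 × 31 = 125.841 mm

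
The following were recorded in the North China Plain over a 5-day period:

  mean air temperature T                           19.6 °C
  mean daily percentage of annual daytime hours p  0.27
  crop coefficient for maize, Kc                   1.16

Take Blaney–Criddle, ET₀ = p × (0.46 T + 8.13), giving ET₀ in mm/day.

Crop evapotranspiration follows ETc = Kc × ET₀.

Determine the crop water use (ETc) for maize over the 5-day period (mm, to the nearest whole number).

ET₀ = 0.27 × (0.46 × 19.6 + 8.13) = 0.27 × 17.146 = 4.6294 mm/d
ETc = Kc × ET₀ = 1.16 × 4.6294 = 5.3701 mm/d
Over 5 days: 5.3701 × 5 = 26.851 mm

27 mm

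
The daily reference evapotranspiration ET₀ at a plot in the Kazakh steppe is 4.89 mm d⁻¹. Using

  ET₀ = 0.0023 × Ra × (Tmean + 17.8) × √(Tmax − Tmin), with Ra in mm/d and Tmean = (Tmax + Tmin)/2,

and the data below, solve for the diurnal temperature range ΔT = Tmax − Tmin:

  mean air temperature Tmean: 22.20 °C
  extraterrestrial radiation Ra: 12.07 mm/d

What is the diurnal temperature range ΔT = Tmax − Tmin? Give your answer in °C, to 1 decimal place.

19.4 °C

√ΔT = ET₀ / [0.0023 × Ra × (Tmean+17.8)] = 4.89 / (0.0023 × 12.07 × 40.00) = 4.4037
ΔT = 4.4037² = 19.393 °C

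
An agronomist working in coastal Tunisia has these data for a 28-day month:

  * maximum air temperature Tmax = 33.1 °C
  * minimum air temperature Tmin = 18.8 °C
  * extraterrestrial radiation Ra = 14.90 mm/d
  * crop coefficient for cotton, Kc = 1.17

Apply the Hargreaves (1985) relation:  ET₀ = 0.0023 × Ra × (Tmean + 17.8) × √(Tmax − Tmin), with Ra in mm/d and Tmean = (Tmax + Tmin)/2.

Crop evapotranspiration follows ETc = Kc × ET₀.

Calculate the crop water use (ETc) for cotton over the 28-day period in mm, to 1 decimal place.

Tmean = (33.1 + 18.8)/2 = 25.95 °C
ET₀ = 0.0023 × 14.90 × (25.95 + 17.8) × √14.3 = 0.0023 × 14.90 × 43.75 × 3.7815 = 5.6697 mm/d
ETc = Kc × ET₀ = 1.17 × 5.6697 = 6.6335 mm/d
Over 28 days: 6.6335 × 28 = 185.738 mm

185.7 mm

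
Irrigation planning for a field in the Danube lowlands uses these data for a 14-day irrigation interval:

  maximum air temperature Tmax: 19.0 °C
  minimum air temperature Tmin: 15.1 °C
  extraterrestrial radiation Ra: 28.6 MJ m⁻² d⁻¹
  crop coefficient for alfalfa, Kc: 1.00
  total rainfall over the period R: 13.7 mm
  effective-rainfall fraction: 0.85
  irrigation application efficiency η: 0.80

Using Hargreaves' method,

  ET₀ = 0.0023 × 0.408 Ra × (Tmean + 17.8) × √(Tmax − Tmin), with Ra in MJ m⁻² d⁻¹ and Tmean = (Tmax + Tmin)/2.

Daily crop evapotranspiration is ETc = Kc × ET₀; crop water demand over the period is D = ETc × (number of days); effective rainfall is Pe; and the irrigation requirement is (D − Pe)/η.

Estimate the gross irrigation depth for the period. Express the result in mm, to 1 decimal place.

17.8 mm

Tmean = (19.0 + 15.1)/2 = 17.05 °C
0.408 Ra = 0.408 × 28.6 = 11.6688 mm/d equivalent
ET₀ = 0.0023 × 11.6688 × (17.05 + 17.8) × √3.9 = 0.0023 × 11.6688 × 34.85 × 1.9748 = 1.8471 mm/d
ETc = Kc × ET₀ = 1.00 × 1.8471 = 1.8471 mm/d
Crop demand D = ETc × 14 d = 1.8471 × 14 = 25.859 mm
Pe = 0.85 × 13.7 = 11.645 mm
D − Pe = 25.859 − 11.645 = 14.214 mm
Gross irrigation = 14.214 / 0.80 = 17.768 mm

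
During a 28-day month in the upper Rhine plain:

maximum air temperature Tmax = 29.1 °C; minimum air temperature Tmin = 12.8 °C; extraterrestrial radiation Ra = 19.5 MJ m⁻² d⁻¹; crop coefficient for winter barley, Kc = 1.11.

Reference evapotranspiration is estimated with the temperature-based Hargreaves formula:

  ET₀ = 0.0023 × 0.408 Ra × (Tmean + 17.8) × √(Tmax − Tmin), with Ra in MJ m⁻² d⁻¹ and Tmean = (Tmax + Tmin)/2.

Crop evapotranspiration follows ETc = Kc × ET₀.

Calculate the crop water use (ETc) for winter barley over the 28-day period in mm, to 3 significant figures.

89.0 mm

Tmean = (29.1 + 12.8)/2 = 20.95 °C
0.408 Ra = 0.408 × 19.5 = 7.9560 mm/d equivalent
ET₀ = 0.0023 × 7.9560 × (20.95 + 17.8) × √16.3 = 0.0023 × 7.9560 × 38.75 × 4.0373 = 2.8628 mm/d
ETc = Kc × ET₀ = 1.11 × 2.8628 = 3.1777 mm/d
Over 28 days: 3.1777 × 28 = 88.976 mm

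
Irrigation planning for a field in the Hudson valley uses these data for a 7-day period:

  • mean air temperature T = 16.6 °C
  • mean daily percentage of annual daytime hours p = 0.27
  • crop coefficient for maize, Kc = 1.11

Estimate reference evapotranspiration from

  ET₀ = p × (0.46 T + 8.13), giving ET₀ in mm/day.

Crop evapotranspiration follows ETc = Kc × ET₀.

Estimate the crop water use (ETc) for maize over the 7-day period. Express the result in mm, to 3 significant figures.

33.1 mm

ET₀ = 0.27 × (0.46 × 16.6 + 8.13) = 0.27 × 15.766 = 4.2568 mm/d
ETc = Kc × ET₀ = 1.11 × 4.2568 = 4.7250 mm/d
Over 7 days: 4.7250 × 7 = 33.075 mm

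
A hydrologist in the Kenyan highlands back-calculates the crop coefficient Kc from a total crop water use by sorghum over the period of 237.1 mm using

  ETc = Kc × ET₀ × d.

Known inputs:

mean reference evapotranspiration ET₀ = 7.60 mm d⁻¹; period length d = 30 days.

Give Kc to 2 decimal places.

ETc = Kc × ET₀ × d  ⇒  Kc = ETc / (ET₀ × d)
Kc = 237.1 / (7.60 × 30) = 237.1 / 228.00 = 1.0399

1.04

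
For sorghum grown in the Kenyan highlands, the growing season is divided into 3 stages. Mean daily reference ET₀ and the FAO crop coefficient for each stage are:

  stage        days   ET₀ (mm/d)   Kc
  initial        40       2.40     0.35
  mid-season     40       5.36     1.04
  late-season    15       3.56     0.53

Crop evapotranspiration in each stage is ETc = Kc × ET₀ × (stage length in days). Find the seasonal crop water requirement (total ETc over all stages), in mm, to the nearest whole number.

285 mm

initial: 0.35 × 2.40 × 40 = 33.60 mm
mid-season: 1.04 × 5.36 × 40 = 222.98 mm
late-season: 0.53 × 3.56 × 15 = 28.30 mm
Seasonal total = 284.88 mm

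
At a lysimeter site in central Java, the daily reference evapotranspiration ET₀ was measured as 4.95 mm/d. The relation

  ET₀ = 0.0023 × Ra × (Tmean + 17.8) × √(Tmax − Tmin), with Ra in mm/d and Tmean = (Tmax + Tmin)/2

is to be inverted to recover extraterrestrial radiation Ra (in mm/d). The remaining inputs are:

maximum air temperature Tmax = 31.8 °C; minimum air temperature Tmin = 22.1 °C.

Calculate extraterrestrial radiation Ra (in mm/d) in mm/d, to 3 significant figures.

15.4 mm/d

Tmean = 26.95 °C; √ΔT = 3.1145
Ra = ET₀ / [0.0023 × (Tmean+17.8) × √ΔT] = 4.95 / (0.0023 × 44.75 × 3.1145) = 15.442 mm/d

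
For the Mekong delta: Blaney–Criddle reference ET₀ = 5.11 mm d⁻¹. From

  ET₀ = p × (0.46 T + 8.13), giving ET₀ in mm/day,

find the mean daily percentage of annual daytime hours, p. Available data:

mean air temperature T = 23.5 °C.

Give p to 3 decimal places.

p = ET₀ / (0.46 T + 8.13) = 5.11 / (0.46 × 23.5 + 8.13) = 5.11 / 18.940 = 0.2698

0.270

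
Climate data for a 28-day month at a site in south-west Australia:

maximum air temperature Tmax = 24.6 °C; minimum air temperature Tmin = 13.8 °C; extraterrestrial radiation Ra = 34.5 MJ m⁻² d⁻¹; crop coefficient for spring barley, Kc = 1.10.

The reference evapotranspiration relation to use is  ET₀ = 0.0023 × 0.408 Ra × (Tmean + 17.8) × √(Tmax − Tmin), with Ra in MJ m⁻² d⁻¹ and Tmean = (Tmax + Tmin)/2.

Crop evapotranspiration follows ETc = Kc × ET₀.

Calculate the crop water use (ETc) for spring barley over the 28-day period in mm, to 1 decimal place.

Tmean = (24.6 + 13.8)/2 = 19.20 °C
0.408 Ra = 0.408 × 34.5 = 14.0760 mm/d equivalent
ET₀ = 0.0023 × 14.0760 × (19.20 + 17.8) × √10.8 = 0.0023 × 14.0760 × 37.00 × 3.2863 = 3.9366 mm/d
ETc = Kc × ET₀ = 1.10 × 3.9366 = 4.3303 mm/d
Over 28 days: 4.3303 × 28 = 121.248 mm

121.2 mm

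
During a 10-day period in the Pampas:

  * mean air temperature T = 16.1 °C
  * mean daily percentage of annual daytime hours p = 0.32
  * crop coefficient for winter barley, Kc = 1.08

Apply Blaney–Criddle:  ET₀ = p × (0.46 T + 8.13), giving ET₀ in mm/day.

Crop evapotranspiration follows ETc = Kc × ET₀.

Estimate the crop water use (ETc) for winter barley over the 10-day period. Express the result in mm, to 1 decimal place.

ET₀ = 0.32 × (0.46 × 16.1 + 8.13) = 0.32 × 15.536 = 4.9715 mm/d
ETc = Kc × ET₀ = 1.08 × 4.9715 = 5.3692 mm/d
Over 10 days: 5.3692 × 10 = 53.692 mm

53.7 mm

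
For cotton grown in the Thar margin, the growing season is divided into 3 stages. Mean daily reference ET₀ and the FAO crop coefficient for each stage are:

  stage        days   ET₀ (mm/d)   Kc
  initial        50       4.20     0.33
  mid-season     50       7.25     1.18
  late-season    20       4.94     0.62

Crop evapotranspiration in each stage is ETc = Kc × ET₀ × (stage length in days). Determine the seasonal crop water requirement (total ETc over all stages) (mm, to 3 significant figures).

558 mm

initial: 0.33 × 4.20 × 50 = 69.30 mm
mid-season: 1.18 × 7.25 × 50 = 427.75 mm
late-season: 0.62 × 4.94 × 20 = 61.26 mm
Seasonal total = 558.31 mm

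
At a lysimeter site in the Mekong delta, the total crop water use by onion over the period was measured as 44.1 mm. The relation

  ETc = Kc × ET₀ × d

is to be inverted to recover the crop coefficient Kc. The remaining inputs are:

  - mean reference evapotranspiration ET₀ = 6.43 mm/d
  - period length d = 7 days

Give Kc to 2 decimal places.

0.98

ETc = Kc × ET₀ × d  ⇒  Kc = ETc / (ET₀ × d)
Kc = 44.1 / (6.43 × 7) = 44.1 / 45.01 = 0.9798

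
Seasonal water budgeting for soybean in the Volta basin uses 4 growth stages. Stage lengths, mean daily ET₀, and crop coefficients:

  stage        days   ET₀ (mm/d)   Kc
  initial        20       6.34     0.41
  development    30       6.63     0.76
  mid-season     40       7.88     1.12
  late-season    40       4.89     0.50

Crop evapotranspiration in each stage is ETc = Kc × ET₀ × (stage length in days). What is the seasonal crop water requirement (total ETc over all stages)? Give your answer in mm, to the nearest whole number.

initial: 0.41 × 6.34 × 20 = 51.99 mm
development: 0.76 × 6.63 × 30 = 151.16 mm
mid-season: 1.12 × 7.88 × 40 = 353.02 mm
late-season: 0.50 × 4.89 × 40 = 97.80 mm
Seasonal total = 653.97 mm

654 mm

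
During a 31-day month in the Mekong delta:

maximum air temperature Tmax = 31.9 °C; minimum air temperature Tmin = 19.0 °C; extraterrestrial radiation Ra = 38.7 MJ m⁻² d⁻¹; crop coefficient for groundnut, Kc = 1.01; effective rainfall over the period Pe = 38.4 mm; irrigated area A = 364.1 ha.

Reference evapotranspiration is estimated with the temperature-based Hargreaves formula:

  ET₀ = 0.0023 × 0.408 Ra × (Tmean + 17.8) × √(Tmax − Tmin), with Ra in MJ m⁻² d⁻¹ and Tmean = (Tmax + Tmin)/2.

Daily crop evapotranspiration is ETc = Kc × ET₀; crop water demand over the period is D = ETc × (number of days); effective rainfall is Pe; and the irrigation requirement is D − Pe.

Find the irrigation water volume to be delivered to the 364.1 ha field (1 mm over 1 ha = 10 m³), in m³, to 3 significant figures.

Tmean = (31.9 + 19.0)/2 = 25.45 °C
0.408 Ra = 0.408 × 38.7 = 15.7896 mm/d equivalent
ET₀ = 0.0023 × 15.7896 × (25.45 + 17.8) × √12.9 = 0.0023 × 15.7896 × 43.25 × 3.5917 = 5.6414 mm/d
ETc = Kc × ET₀ = 1.01 × 5.6414 = 5.6978 mm/d
Crop demand D = ETc × 31 d = 5.6978 × 31 = 176.632 mm
D − Pe = 176.632 − 38.4 = 138.232 mm
Volume = 138.232 mm × 364.1 ha × 10 = 503302.7 m³

503000 m³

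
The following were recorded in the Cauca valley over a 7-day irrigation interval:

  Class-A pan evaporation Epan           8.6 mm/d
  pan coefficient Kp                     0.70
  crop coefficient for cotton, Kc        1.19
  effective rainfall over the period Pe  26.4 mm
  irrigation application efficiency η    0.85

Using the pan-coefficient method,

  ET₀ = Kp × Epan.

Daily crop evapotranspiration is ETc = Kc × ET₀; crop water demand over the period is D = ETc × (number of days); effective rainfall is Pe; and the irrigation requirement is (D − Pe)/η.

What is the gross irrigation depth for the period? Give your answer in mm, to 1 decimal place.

ET₀ = 0.70 × 8.6 = 6.0200 mm/d
ETc = Kc × ET₀ = 1.19 × 6.0200 = 7.1638 mm/d
Crop demand D = ETc × 7 d = 7.1638 × 7 = 50.147 mm
D − Pe = 50.147 − 26.4 = 23.747 mm
Gross irrigation = 23.747 / 0.85 = 27.938 mm

27.9 mm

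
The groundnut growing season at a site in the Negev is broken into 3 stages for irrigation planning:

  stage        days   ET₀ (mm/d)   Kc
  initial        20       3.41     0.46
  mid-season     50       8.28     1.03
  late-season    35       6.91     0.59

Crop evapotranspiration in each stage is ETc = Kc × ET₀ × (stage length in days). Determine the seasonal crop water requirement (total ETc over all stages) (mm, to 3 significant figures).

600 mm

initial: 0.46 × 3.41 × 20 = 31.37 mm
mid-season: 1.03 × 8.28 × 50 = 426.42 mm
late-season: 0.59 × 6.91 × 35 = 142.69 mm
Seasonal total = 600.48 mm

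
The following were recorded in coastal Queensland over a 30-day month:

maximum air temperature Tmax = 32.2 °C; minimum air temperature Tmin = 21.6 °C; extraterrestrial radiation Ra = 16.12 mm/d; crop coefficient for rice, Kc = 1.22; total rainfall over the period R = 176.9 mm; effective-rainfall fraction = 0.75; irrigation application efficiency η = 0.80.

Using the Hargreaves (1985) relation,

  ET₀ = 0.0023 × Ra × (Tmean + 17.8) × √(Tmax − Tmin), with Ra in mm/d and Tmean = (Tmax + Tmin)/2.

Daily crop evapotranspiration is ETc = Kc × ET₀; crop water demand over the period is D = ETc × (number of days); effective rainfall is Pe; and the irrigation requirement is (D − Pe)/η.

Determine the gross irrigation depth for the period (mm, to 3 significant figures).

81.0 mm

Tmean = (32.2 + 21.6)/2 = 26.90 °C
ET₀ = 0.0023 × 16.12 × (26.90 + 17.8) × √10.6 = 0.0023 × 16.12 × 44.70 × 3.2558 = 5.3958 mm/d
ETc = Kc × ET₀ = 1.22 × 5.3958 = 6.5829 mm/d
Crop demand D = ETc × 30 d = 6.5829 × 30 = 197.487 mm
Pe = 0.75 × 176.9 = 132.675 mm
D − Pe = 197.487 − 132.675 = 64.812 mm
Gross irrigation = 64.812 / 0.80 = 81.015 mm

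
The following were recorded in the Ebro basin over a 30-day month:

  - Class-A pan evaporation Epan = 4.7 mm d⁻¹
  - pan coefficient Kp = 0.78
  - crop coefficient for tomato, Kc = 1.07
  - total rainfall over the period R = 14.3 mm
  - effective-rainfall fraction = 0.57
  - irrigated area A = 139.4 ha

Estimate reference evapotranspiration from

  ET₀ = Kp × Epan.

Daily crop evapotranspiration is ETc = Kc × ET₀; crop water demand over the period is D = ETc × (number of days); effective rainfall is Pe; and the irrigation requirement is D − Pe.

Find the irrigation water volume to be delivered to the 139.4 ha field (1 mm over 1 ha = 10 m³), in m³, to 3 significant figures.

153000 m³

ET₀ = 0.78 × 4.7 = 3.6660 mm/d
ETc = Kc × ET₀ = 1.07 × 3.6660 = 3.9226 mm/d
Crop demand D = ETc × 30 d = 3.9226 × 30 = 117.678 mm
Pe = 0.57 × 14.3 = 8.151 mm
D − Pe = 117.678 − 8.151 = 109.527 mm
Volume = 109.527 mm × 139.4 ha × 10 = 152680.6 m³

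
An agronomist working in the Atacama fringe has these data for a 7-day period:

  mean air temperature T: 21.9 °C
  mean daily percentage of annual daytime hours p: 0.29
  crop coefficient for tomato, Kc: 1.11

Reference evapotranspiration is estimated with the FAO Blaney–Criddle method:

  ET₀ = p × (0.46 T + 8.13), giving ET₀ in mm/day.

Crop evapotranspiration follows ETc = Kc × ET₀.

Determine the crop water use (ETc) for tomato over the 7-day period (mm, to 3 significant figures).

41.0 mm

ET₀ = 0.29 × (0.46 × 21.9 + 8.13) = 0.29 × 18.204 = 5.2792 mm/d
ETc = Kc × ET₀ = 1.11 × 5.2792 = 5.8599 mm/d
Over 7 days: 5.8599 × 7 = 41.019 mm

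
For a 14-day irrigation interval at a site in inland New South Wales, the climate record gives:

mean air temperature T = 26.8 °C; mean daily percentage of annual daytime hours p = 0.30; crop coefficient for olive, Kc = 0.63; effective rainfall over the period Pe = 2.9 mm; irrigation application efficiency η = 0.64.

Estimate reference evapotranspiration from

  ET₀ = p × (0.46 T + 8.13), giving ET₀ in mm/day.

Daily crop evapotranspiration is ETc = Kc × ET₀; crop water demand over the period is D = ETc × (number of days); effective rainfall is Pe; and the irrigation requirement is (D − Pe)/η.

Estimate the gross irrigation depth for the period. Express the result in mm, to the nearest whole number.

ET₀ = 0.30 × (0.46 × 26.8 + 8.13) = 0.30 × 20.458 = 6.1374 mm/d
ETc = Kc × ET₀ = 0.63 × 6.1374 = 3.8666 mm/d
Crop demand D = ETc × 14 d = 3.8666 × 14 = 54.132 mm
D − Pe = 54.132 − 2.9 = 51.232 mm
Gross irrigation = 51.232 / 0.64 = 80.050 mm

80 mm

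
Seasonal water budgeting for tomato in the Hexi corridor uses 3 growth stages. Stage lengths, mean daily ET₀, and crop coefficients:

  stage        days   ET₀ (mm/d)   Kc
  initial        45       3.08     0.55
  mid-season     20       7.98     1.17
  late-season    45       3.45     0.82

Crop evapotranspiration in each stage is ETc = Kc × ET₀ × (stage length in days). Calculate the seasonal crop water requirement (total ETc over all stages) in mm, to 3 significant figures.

initial: 0.55 × 3.08 × 45 = 76.23 mm
mid-season: 1.17 × 7.98 × 20 = 186.73 mm
late-season: 0.82 × 3.45 × 45 = 127.31 mm
Seasonal total = 390.27 mm

390 mm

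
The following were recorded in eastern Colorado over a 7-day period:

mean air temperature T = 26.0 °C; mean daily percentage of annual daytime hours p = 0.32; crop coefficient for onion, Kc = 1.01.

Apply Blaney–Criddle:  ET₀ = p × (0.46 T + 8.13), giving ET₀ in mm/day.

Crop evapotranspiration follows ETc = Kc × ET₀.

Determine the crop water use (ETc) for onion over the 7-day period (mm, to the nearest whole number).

45 mm

ET₀ = 0.32 × (0.46 × 26.0 + 8.13) = 0.32 × 20.090 = 6.4288 mm/d
ETc = Kc × ET₀ = 1.01 × 6.4288 = 6.4931 mm/d
Over 7 days: 6.4931 × 7 = 45.452 mm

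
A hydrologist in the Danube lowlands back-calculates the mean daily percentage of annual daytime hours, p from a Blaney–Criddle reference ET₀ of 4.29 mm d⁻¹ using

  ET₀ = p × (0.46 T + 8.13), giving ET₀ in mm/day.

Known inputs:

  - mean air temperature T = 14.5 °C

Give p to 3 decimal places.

p = ET₀ / (0.46 T + 8.13) = 4.29 / (0.46 × 14.5 + 8.13) = 4.29 / 14.800 = 0.2899

0.290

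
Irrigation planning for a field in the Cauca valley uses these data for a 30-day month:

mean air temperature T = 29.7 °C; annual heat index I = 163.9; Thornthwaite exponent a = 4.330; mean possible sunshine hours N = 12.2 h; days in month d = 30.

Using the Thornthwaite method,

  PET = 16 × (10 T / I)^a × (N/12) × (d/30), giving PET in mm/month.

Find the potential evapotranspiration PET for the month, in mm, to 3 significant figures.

10T/I = 10 × 29.7 / 163.9 = 1.8121
(10T/I)^a = 1.8121^4.330 = 13.1198
Uncorrected PET = 16 × 13.1198 = 209.917 mm
Correction = (N/12)(d/30) = (12.2/12)(30/30) = 1.0167
PET = 209.917 × 1.0167 = 213.423 mm/month

213 mm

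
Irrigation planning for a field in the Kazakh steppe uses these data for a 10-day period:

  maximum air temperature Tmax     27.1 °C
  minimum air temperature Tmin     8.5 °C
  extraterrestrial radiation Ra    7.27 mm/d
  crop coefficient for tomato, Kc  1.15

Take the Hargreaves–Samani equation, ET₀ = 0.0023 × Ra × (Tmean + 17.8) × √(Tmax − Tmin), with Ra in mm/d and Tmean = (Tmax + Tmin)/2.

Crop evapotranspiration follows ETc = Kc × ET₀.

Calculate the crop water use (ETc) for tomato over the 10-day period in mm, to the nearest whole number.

30 mm

Tmean = (27.1 + 8.5)/2 = 17.80 °C
ET₀ = 0.0023 × 7.27 × (17.80 + 17.8) × √18.6 = 0.0023 × 7.27 × 35.60 × 4.3128 = 2.5673 mm/d
ETc = Kc × ET₀ = 1.15 × 2.5673 = 2.9524 mm/d
Over 10 days: 2.9524 × 10 = 29.524 mm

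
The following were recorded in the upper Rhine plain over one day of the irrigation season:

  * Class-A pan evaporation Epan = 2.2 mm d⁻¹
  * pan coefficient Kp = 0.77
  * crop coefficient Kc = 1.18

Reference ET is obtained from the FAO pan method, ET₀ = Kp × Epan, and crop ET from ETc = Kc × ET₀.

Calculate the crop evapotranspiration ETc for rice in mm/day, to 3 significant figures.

ET₀ = 0.77 × 2.2 = 1.6940 mm/d
ETc = Kc × ET₀ = 1.18 × 1.6940 = 1.9989 mm/d

2.00 mm/day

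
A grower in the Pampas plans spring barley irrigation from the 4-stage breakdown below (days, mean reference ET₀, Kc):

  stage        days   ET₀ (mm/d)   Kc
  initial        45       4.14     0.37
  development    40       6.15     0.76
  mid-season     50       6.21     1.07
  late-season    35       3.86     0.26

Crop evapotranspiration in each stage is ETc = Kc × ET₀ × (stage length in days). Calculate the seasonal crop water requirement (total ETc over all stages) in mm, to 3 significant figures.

initial: 0.37 × 4.14 × 45 = 68.93 mm
development: 0.76 × 6.15 × 40 = 186.96 mm
mid-season: 1.07 × 6.21 × 50 = 332.24 mm
late-season: 0.26 × 3.86 × 35 = 35.13 mm
Seasonal total = 623.26 mm

623 mm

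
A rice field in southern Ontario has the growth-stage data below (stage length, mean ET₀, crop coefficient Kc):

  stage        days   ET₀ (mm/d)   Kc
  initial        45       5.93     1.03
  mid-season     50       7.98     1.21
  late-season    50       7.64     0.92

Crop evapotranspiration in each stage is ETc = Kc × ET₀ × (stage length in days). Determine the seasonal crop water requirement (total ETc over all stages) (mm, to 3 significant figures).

initial: 1.03 × 5.93 × 45 = 274.86 mm
mid-season: 1.21 × 7.98 × 50 = 482.79 mm
late-season: 0.92 × 7.64 × 50 = 351.44 mm
Seasonal total = 1109.09 mm

1110 mm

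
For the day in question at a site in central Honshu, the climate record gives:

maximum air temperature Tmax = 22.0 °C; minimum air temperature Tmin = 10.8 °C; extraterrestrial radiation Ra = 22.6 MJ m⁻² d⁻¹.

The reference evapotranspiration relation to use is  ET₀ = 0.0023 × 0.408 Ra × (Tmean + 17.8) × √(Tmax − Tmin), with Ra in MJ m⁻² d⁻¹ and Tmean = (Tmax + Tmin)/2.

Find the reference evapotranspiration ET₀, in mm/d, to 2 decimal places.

Tmean = (22.0 + 10.8)/2 = 16.40 °C
0.408 Ra = 0.408 × 22.6 = 9.2208 mm/d equivalent
ET₀ = 0.0023 × 9.2208 × (16.40 + 17.8) × √11.2 = 0.0023 × 9.2208 × 34.20 × 3.3466 = 2.4273 mm/d

2.43 mm/d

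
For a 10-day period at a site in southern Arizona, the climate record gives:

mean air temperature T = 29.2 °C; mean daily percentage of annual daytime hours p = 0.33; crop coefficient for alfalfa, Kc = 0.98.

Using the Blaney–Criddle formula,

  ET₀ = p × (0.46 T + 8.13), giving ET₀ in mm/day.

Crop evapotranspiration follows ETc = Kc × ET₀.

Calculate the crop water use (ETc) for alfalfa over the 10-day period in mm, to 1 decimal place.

ET₀ = 0.33 × (0.46 × 29.2 + 8.13) = 0.33 × 21.562 = 7.1155 mm/d
ETc = Kc × ET₀ = 0.98 × 7.1155 = 6.9732 mm/d
Over 10 days: 6.9732 × 10 = 69.732 mm

69.7 mm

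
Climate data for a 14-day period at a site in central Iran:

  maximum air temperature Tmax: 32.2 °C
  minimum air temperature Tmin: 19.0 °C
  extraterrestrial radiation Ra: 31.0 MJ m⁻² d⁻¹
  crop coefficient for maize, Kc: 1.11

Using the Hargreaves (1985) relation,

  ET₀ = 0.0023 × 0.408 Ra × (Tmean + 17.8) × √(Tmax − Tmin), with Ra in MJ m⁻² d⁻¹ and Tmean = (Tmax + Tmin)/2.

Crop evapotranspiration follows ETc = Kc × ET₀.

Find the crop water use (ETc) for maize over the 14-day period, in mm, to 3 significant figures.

71.3 mm

Tmean = (32.2 + 19.0)/2 = 25.60 °C
0.408 Ra = 0.408 × 31.0 = 12.6480 mm/d equivalent
ET₀ = 0.0023 × 12.6480 × (25.60 + 17.8) × √13.2 = 0.0023 × 12.6480 × 43.40 × 3.6332 = 4.5870 mm/d
ETc = Kc × ET₀ = 1.11 × 4.5870 = 5.0916 mm/d
Over 14 days: 5.0916 × 14 = 71.282 mm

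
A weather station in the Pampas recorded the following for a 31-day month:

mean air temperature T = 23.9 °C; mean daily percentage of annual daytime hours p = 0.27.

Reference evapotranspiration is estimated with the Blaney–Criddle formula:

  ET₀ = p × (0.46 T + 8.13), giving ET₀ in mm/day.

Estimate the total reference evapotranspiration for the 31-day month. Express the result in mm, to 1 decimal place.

160.1 mm

ET₀ = 0.27 × (0.46 × 23.9 + 8.13) = 0.27 × 19.124 = 5.1635 mm/d
Monthly total = 5.1635 × 31 = 160.069 mm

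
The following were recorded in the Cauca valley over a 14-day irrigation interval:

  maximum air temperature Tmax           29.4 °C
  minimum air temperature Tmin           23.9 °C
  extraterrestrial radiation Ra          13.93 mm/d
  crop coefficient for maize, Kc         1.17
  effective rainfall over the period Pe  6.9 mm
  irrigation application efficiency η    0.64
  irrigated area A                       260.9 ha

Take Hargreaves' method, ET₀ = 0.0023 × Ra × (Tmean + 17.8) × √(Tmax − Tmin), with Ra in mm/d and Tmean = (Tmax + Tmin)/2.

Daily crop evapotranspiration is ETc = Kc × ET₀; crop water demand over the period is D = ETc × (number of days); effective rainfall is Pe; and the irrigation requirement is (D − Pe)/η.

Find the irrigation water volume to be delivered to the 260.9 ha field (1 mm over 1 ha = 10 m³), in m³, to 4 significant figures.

194900 m³

Tmean = (29.4 + 23.9)/2 = 26.65 °C
ET₀ = 0.0023 × 13.93 × (26.65 + 17.8) × √5.5 = 0.0023 × 13.93 × 44.45 × 2.3452 = 3.3399 mm/d
ETc = Kc × ET₀ = 1.17 × 3.3399 = 3.9077 mm/d
Crop demand D = ETc × 14 d = 3.9077 × 14 = 54.708 mm
D − Pe = 54.708 − 6.9 = 47.808 mm
Gross irrigation = 47.808 / 0.64 = 74.700 mm
Volume = 74.700 mm × 260.9 ha × 10 = 194892.3 m³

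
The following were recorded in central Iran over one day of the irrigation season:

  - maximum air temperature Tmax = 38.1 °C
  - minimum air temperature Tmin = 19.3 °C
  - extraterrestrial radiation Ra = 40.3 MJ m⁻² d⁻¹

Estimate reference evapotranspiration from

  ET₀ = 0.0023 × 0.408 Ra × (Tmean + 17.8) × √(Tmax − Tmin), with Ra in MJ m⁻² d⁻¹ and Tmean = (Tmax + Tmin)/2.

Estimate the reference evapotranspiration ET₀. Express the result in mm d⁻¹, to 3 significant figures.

Tmean = (38.1 + 19.3)/2 = 28.70 °C
0.408 Ra = 0.408 × 40.3 = 16.4424 mm/d equivalent
ET₀ = 0.0023 × 16.4424 × (28.70 + 17.8) × √18.8 = 0.0023 × 16.4424 × 46.50 × 4.3359 = 7.6247 mm/d

7.62 mm d⁻¹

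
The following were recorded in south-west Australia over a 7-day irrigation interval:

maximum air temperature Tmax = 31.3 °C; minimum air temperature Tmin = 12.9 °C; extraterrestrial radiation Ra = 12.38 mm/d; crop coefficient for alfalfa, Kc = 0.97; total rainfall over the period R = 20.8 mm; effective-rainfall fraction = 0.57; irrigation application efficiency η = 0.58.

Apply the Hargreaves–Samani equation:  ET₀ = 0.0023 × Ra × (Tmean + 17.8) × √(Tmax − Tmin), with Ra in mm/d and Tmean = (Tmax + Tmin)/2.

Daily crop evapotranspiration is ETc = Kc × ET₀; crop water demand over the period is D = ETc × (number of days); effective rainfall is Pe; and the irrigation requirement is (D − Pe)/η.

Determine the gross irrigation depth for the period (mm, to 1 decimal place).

Tmean = (31.3 + 12.9)/2 = 22.10 °C
ET₀ = 0.0023 × 12.38 × (22.10 + 17.8) × √18.4 = 0.0023 × 12.38 × 39.90 × 4.2895 = 4.8734 mm/d
ETc = Kc × ET₀ = 0.97 × 4.8734 = 4.7272 mm/d
Crop demand D = ETc × 7 d = 4.7272 × 7 = 33.090 mm
Pe = 0.57 × 20.8 = 11.856 mm
D − Pe = 33.090 − 11.856 = 21.234 mm
Gross irrigation = 21.234 / 0.58 = 36.610 mm

36.6 mm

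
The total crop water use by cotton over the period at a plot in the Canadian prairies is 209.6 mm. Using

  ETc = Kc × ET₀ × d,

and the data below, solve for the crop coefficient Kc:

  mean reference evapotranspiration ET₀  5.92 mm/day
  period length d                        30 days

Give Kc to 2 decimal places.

1.18

ETc = Kc × ET₀ × d  ⇒  Kc = ETc / (ET₀ × d)
Kc = 209.6 / (5.92 × 30) = 209.6 / 177.60 = 1.1802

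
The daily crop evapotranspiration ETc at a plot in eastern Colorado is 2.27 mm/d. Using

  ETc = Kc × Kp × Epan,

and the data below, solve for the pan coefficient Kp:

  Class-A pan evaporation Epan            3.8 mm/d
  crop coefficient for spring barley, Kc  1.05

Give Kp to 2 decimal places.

0.57

ETc = Kc × Kp × Epan  ⇒  Kp = ETc / (Kc × Epan)
Kp = 2.27 / (1.05 × 3.8) = 2.27 / 3.990 = 0.5689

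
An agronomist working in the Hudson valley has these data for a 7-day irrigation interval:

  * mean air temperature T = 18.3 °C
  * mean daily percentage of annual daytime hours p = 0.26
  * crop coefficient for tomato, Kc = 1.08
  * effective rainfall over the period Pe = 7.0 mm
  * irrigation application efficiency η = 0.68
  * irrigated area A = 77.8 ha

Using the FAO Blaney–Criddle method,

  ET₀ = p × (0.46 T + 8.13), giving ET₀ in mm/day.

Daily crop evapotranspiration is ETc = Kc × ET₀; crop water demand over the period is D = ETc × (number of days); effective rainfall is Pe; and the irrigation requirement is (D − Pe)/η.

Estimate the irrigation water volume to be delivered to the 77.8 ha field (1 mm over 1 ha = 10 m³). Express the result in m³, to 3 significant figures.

ET₀ = 0.26 × (0.46 × 18.3 + 8.13) = 0.26 × 16.548 = 4.3025 mm/d
ETc = Kc × ET₀ = 1.08 × 4.3025 = 4.6467 mm/d
Crop demand D = ETc × 7 d = 4.6467 × 7 = 32.527 mm
D − Pe = 32.527 − 7.0 = 25.527 mm
Gross irrigation = 25.527 / 0.68 = 37.540 mm
Volume = 37.540 mm × 77.8 ha × 10 = 29206.1 m³

29200 m³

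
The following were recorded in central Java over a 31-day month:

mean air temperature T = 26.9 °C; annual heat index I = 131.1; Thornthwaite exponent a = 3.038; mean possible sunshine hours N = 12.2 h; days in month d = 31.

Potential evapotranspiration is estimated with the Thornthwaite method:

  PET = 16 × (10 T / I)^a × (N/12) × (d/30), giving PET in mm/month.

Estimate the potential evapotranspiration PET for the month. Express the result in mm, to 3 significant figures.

10T/I = 10 × 26.9 / 131.1 = 2.0519
(10T/I)^a = 2.0519^3.038 = 8.8783
Uncorrected PET = 16 × 8.8783 = 142.053 mm
Correction = (N/12)(d/30) = (12.2/12)(31/30) = 1.0506
PET = 142.053 × 1.0506 = 149.241 mm/month

149 mm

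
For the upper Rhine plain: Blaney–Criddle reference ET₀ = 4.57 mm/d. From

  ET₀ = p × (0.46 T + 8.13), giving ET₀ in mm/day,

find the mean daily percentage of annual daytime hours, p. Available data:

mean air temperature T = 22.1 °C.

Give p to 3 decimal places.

0.250

p = ET₀ / (0.46 T + 8.13) = 4.57 / (0.46 × 22.1 + 8.13) = 4.57 / 18.296 = 0.2498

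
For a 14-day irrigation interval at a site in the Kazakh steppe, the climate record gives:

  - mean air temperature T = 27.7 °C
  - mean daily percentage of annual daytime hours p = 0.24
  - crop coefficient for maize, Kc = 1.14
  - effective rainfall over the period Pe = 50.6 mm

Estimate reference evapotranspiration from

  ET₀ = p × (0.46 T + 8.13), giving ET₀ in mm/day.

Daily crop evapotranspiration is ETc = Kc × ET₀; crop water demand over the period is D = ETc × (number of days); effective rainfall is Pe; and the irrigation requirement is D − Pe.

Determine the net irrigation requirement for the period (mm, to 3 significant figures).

29.3 mm

ET₀ = 0.24 × (0.46 × 27.7 + 8.13) = 0.24 × 20.872 = 5.0093 mm/d
ETc = Kc × ET₀ = 1.14 × 5.0093 = 5.7106 mm/d
Crop demand D = ETc × 14 d = 5.7106 × 14 = 79.948 mm
D − Pe = 79.948 − 50.6 = 29.348 mm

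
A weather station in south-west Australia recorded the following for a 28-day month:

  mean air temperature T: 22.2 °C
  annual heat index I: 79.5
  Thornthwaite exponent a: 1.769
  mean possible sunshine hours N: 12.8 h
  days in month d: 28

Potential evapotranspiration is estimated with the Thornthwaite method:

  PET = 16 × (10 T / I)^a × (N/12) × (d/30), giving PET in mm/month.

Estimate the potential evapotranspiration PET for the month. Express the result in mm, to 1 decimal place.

98.0 mm

10T/I = 10 × 22.2 / 79.5 = 2.7925
(10T/I)^a = 2.7925^1.769 = 6.1512
Uncorrected PET = 16 × 6.1512 = 98.419 mm
Correction = (N/12)(d/30) = (12.8/12)(28/30) = 0.9956
PET = 98.419 × 0.9956 = 97.986 mm/month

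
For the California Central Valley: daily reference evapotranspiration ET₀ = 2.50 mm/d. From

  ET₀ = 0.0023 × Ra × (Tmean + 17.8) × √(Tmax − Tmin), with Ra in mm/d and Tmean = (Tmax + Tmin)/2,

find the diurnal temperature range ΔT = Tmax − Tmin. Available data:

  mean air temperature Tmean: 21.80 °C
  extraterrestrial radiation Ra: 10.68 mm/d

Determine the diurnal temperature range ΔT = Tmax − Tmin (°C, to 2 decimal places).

√ΔT = ET₀ / [0.0023 × Ra × (Tmean+17.8)] = 2.50 / (0.0023 × 10.68 × 39.60) = 2.5701
ΔT = 2.5701² = 6.605 °C

6.61 °C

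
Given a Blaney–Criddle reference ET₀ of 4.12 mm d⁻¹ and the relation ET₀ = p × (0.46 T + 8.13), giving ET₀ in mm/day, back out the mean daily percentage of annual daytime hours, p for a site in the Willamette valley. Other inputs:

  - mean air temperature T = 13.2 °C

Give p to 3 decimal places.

p = ET₀ / (0.46 T + 8.13) = 4.12 / (0.46 × 13.2 + 8.13) = 4.12 / 14.202 = 0.2901

0.290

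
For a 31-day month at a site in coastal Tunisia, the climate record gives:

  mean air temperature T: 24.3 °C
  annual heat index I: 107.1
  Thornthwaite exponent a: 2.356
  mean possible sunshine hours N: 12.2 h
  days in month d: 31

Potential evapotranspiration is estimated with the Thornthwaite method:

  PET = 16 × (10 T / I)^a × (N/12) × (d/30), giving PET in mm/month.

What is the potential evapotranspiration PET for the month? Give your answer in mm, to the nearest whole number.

10T/I = 10 × 24.3 / 107.1 = 2.2689
(10T/I)^a = 2.2689^2.356 = 6.8913
Uncorrected PET = 16 × 6.8913 = 110.261 mm
Correction = (N/12)(d/30) = (12.2/12)(31/30) = 1.0506
PET = 110.261 × 1.0506 = 115.840 mm/month

116 mm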